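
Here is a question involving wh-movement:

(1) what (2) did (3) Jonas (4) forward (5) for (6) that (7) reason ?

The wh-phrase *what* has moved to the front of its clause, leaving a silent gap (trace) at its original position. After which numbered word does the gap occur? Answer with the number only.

In situ: Jonas did forward what for that reason.
The filler 'what' is interpreted as the direct object of 'forward'. Wh-movement fronts it, leaving a gap right after 'forward':
What did Jonas forward ___ for that reason?
'forward' is word 4.

4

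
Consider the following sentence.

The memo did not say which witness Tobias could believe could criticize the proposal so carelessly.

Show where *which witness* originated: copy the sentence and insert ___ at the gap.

In situ: Tobias could believe which witness could criticize the proposal so carelessly.
'which witness' is the subject of the clause embedded under 'believe'. The gap is right after 'believe'.

The memo did not say which witness Tobias could believe ___ could criticize the proposal so carelessly.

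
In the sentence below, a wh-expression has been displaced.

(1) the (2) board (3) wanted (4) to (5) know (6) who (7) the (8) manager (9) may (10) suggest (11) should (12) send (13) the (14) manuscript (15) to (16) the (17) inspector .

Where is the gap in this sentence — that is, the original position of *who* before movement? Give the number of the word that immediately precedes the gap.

10

Before movement: The manager may suggest who should send the manuscript to the inspector.
'who' functions as the subject of the clause embedded under 'suggest'. It moves to the left edge, and the trace sits right after 'suggest':
The board wanted to know who the manager may suggest ___ should send the manuscript to the inspector.
'suggest' is word 10.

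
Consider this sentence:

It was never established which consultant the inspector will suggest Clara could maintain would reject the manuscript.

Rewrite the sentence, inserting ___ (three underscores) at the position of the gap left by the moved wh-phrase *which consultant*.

It was never established which consultant the inspector will suggest Clara could maintain ___ would reject the manuscript.

Pre-movement form: The inspector will suggest Clara could maintain which consultant would reject the manuscript.
The filler 'which consultant' is interpreted as the subject of the clause embedded under 'maintain'. The gap is right after 'maintain'.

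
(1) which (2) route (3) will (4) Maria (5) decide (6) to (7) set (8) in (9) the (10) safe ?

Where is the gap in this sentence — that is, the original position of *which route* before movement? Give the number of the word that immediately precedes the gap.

In situ: Maria will decide to set which route in the safe.
'which route' functions as the direct object of 'set'. It moves to the left edge, and the trace sits right after 'set':
Which route will Maria decide to set ___ in the safe?
'set' is word 7.

7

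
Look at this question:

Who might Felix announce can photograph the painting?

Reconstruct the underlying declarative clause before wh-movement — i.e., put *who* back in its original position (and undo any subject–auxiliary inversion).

Felix might announce who can photograph the painting.

The filler 'who' is interpreted as the subject of the clause embedded under 'announce'. Fronting leaves a gap immediately after 'announce':
Who might Felix announce ___ can photograph the painting?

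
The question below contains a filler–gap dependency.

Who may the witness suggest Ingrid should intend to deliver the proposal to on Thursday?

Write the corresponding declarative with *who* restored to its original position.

The filler 'who' is interpreted as the object of the preposition 'to' (recipient of 'deliver'). Wh-movement fronts it, leaving a gap right after 'to':
Who may the witness suggest Ingrid should intend to deliver the proposal to ___ on Thursday?

The witness may suggest Ingrid should intend to deliver the proposal to who on Thursday.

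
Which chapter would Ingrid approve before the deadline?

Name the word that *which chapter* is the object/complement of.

In situ: Ingrid would approve which chapter before the deadline.
'which chapter' is the direct object of 'approve'. It moves to the left edge, and the trace sits right after 'approve':
Which chapter would Ingrid approve ___ before the deadline?

approve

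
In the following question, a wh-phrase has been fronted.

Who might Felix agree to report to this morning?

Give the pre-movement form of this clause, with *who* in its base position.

Felix might agree to report to who this morning.

'who' is the object of the preposition 'to'. Wh-movement fronts it, leaving a gap right after 'to':
Who might Felix agree to report to ___ this morning?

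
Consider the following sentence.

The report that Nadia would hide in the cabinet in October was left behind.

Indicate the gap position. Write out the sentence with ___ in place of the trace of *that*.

The report that Nadia would hide ___ in the cabinet in October was left behind.

'that' is the direct object of 'hide'. The gap is right after 'hide'.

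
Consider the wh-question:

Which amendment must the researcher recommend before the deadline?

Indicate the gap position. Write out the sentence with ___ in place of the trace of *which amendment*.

Pre-movement form: The researcher must recommend which amendment before the deadline.
The filler 'which amendment' is interpreted as the direct object of 'recommend'. The gap is right after 'recommend'.

Which amendment must the researcher recommend ___ before the deadline?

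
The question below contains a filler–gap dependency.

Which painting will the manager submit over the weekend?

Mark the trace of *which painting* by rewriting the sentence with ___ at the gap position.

Which painting will the manager submit ___ over the weekend?

Underlying clause: The manager will submit which painting over the weekend.
'which painting' functions as the direct object of 'submit'. The gap is right after 'submit'.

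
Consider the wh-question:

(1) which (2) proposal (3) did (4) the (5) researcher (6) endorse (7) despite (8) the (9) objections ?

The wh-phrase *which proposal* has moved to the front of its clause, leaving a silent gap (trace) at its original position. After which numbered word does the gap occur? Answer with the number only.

6

Underlying clause: The researcher did endorse which proposal despite the objections.
'which proposal' functions as the direct object of 'endorse'. Wh-movement fronts it, leaving a gap right after 'endorse':
Which proposal did the researcher endorse ___ despite the objections?
'endorse' is word 6.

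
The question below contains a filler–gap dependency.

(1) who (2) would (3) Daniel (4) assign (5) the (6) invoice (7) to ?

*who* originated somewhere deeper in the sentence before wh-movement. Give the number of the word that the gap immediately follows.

In situ: Daniel would assign the invoice to who.
'who' functions as the object of the preposition 'to' (recipient of 'assign'). Fronting leaves a gap immediately after 'to':
Who would Daniel assign the invoice to ___?
'to' is word 7.

7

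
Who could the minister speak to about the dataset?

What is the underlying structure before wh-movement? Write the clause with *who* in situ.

'who' functions as the object of the preposition 'to'. Fronting leaves a gap immediately after 'to':
Who could the minister speak to ___ about the dataset?

The minister could speak to who about the dataset.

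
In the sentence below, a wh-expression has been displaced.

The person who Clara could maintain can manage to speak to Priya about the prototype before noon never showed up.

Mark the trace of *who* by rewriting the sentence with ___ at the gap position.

The filler 'who' is interpreted as the subject of the clause embedded under 'maintain'. The gap is right after 'maintain'.

The person who Clara could maintain ___ can manage to speak to Priya about the prototype before noon never showed up.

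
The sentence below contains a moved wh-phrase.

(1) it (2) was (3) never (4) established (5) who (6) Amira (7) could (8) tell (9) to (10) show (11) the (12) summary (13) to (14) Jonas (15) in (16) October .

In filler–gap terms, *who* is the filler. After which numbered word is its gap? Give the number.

8

Before movement: Amira could tell who to show the summary to Jonas in October.
'who' functions as the direct object of 'tell'. Wh-movement fronts it, leaving a gap right after 'tell':
It was never established who Amira could tell ___ to show the summary to Jonas in October.
'tell' is word 8.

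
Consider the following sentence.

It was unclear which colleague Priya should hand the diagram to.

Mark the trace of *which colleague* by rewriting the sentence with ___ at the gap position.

Underlying clause: Priya should hand the diagram to which colleague.
'which colleague' functions as the object of the preposition 'to' (recipient of 'hand'). The gap is right after 'to'.

It was unclear which colleague Priya should hand the diagram to ___.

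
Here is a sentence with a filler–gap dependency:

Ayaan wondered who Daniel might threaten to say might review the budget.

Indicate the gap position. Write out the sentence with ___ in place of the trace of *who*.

In situ: Daniel might threaten to say who might review the budget.
'who' functions as the subject of the clause embedded under 'say'. The gap is right after 'say'.

Ayaan wondered who Daniel might threaten to say ___ might review the budget.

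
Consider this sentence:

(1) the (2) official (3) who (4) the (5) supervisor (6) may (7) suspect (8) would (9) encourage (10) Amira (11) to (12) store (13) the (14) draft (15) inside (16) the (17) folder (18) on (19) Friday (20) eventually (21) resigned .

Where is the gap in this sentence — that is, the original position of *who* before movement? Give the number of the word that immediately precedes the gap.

'who' is the subject of the clause embedded under 'suspect'. Fronting leaves a gap immediately after 'suspect':
The official who the supervisor may suspect ___ would encourage Amira to store the draft inside the folder on Friday eventually resigned.
'suspect' is word 7.

7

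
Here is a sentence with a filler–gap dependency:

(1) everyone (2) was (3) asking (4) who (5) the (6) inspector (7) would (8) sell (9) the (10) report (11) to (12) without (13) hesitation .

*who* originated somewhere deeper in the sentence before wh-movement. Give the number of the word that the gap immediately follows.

11

Before movement: The inspector would sell the report to who without hesitation.
'who' functions as the object of the preposition 'to' (recipient of 'sell'). Wh-movement fronts it, leaving a gap right after 'to':
Everyone was asking who the inspector would sell the report to ___ without hesitation.
'to' is word 11.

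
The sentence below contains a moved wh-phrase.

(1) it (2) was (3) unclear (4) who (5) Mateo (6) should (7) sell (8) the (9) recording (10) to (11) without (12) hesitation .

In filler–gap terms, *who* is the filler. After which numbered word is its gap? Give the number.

10

Pre-movement form: Mateo should sell the recording to who without hesitation.
'who' functions as the object of the preposition 'to' (recipient of 'sell'). Fronting leaves a gap immediately after 'to':
It was unclear who Mateo should sell the recording to ___ without hesitation.
'to' is word 10.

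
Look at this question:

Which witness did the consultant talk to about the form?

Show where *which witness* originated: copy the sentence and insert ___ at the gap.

Which witness did the consultant talk to ___ about the form?

Underlying clause: The consultant did talk to which witness about the form.
'which witness' is the object of the preposition 'to'. The gap is right after 'to'.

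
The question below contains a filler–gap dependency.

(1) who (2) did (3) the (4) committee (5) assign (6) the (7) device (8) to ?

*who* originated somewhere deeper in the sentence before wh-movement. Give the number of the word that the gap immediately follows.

In situ: The committee did assign the device to who.
The filler 'who' is interpreted as the object of the preposition 'to' (recipient of 'assign'). Wh-movement fronts it, leaving a gap right after 'to':
Who did the committee assign the device to ___?
'to' is word 8.

8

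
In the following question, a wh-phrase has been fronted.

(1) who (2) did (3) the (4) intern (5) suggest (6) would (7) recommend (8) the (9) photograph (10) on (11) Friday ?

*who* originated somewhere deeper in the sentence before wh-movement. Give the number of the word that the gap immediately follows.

In situ: The intern did suggest who would recommend the photograph on Friday.
The filler 'who' is interpreted as the subject of the clause embedded under 'suggest'. It moves to the left edge, and the trace sits right after 'suggest':
Who did the intern suggest ___ would recommend the photograph on Friday?
'suggest' is word 5.

5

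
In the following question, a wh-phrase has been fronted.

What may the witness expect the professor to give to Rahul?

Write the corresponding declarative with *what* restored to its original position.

The witness may expect the professor to give what to Rahul.

'what' is the direct object of 'give'. Wh-movement fronts it, leaving a gap right after 'give':
What may the witness expect the professor to give ___ to Rahul?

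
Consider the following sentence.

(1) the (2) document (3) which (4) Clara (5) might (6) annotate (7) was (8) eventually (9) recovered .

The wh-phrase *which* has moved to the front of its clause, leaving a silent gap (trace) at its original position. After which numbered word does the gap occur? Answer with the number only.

'which' is the direct object of 'annotate'. It moves to the left edge, and the trace sits right after 'annotate':
The document which Clara might annotate ___ was eventually recovered.
'annotate' is word 6.

6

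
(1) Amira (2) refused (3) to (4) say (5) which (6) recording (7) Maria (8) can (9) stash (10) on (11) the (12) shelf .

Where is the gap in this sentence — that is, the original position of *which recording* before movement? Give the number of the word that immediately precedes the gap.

In situ: Maria can stash which recording on the shelf.
'which recording' functions as the direct object of 'stash'. It moves to the left edge, and the trace sits right after 'stash':
Amira refused to say which recording Maria can stash ___ on the shelf.
'stash' is word 9.

9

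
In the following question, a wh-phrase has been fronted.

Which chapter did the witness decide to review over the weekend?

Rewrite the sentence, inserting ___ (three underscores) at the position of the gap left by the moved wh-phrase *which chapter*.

Before movement: The witness did decide to review which chapter over the weekend.
'which chapter' is the direct object of 'review'. The gap is right after 'review'.

Which chapter did the witness decide to review ___ over the weekend?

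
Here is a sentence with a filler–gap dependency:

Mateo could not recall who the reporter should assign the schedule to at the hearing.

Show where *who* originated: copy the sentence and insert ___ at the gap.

Mateo could not recall who the reporter should assign the schedule to ___ at the hearing.

In situ: The reporter should assign the schedule to who at the hearing.
'who' functions as the object of the preposition 'to' (recipient of 'assign'). The gap is right after 'to'.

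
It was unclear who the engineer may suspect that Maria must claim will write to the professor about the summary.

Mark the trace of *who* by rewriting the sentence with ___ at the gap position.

It was unclear who the engineer may suspect that Maria must claim ___ will write to the professor about the summary.

Pre-movement form: The engineer may suspect that Maria must claim who will write to the professor about the summary.
'who' is the subject of the clause embedded under 'claim'. The gap is right after 'claim'.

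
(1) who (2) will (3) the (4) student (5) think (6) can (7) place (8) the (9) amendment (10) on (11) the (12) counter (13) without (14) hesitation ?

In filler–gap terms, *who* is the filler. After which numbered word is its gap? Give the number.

5

In situ: The student will think who can place the amendment on the counter without hesitation.
'who' is the subject of the clause embedded under 'think'. Wh-movement fronts it, leaving a gap right after 'think':
Who will the student think ___ can place the amendment on the counter without hesitation?
'think' is word 5.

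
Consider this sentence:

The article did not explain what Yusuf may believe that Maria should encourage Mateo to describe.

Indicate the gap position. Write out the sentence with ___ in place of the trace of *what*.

Underlying clause: Yusuf may believe that Maria should encourage Mateo to describe what.
The filler 'what' is interpreted as the direct object of 'describe'. The gap is right after 'describe'.

The article did not explain what Yusuf may believe that Maria should encourage Mateo to describe ___.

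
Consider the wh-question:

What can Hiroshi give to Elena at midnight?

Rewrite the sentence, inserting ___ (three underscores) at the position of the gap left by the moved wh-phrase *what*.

What can Hiroshi give ___ to Elena at midnight?

Pre-movement form: Hiroshi can give what to Elena at midnight.
The filler 'what' is interpreted as the direct object of 'give'. The gap is right after 'give'.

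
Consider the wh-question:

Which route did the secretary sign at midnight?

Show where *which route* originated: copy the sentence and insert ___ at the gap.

Which route did the secretary sign ___ at midnight?

In situ: The secretary did sign which route at midnight.
'which route' is the direct object of 'sign'. The gap is right after 'sign'.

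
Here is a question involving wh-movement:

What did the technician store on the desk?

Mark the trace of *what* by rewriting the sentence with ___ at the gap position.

Pre-movement form: The technician did store what on the desk.
The filler 'what' is interpreted as the direct object of 'store'. The gap is right after 'store'.

What did the technician store ___ on the desk?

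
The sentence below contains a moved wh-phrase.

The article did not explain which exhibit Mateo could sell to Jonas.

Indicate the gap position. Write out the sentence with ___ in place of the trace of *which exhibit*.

The article did not explain which exhibit Mateo could sell ___ to Jonas.

Pre-movement form: Mateo could sell which exhibit to Jonas.
'which exhibit' functions as the direct object of 'sell'. The gap is right after 'sell'.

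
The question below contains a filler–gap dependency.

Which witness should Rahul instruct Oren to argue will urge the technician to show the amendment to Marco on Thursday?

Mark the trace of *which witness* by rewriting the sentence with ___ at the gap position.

In situ: Rahul should instruct Oren to argue which witness will urge the technician to show the amendment to Marco on Thursday.
'which witness' functions as the subject of the clause embedded under 'argue'. The gap is right after 'argue'.

Which witness should Rahul instruct Oren to argue ___ will urge the technician to show the amendment to Marco on Thursday?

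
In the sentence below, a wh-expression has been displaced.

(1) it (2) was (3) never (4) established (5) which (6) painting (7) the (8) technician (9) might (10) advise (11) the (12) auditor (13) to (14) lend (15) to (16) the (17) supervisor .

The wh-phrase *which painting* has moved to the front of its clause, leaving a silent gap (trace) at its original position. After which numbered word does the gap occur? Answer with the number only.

14

In situ: The technician might advise the auditor to lend which painting to the supervisor.
The filler 'which painting' is interpreted as the direct object of 'lend'. It moves to the left edge, and the trace sits right after 'lend':
It was never established which painting the technician might advise the auditor to lend ___ to the supervisor.
'lend' is word 14.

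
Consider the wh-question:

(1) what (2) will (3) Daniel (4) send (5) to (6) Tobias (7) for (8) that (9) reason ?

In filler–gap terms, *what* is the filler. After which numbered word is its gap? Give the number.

4

Before movement: Daniel will send what to Tobias for that reason.
'what' is the direct object of 'send'. It moves to the left edge, and the trace sits right after 'send':
What will Daniel send ___ to Tobias for that reason?
'send' is word 4.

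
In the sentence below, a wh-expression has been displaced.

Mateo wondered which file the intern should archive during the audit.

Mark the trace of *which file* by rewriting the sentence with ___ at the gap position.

Mateo wondered which file the intern should archive ___ during the audit.

Underlying clause: The intern should archive which file during the audit.
'which file' functions as the direct object of 'archive'. The gap is right after 'archive'.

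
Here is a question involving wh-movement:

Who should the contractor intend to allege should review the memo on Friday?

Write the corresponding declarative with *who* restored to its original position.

The contractor should intend to allege who should review the memo on Friday.

The filler 'who' is interpreted as the subject of the clause embedded under 'allege'. Wh-movement fronts it, leaving a gap right after 'allege':
Who should the contractor intend to allege ___ should review the memo on Friday?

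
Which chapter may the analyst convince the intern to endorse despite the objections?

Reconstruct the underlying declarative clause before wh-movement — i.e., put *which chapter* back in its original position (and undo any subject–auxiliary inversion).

The analyst may convince the intern to endorse which chapter despite the objections.

The filler 'which chapter' is interpreted as the direct object of 'endorse'. It moves to the left edge, and the trace sits right after 'endorse':
Which chapter may the analyst convince the intern to endorse ___ despite the objections?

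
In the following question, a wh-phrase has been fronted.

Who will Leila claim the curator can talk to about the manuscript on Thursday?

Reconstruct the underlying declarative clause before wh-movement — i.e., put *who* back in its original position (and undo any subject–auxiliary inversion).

The filler 'who' is interpreted as the object of the preposition 'to'. Wh-movement fronts it, leaving a gap right after 'to':
Who will Leila claim the curator can talk to ___ about the manuscript on Thursday?

Leila will claim the curator can talk to who about the manuscript on Thursday.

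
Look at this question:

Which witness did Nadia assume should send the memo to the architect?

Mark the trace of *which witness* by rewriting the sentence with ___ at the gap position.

Which witness did Nadia assume ___ should send the memo to the architect?

Before movement: Nadia did assume which witness should send the memo to the architect.
'which witness' functions as the subject of the clause embedded under 'assume'. The gap is right after 'assume'.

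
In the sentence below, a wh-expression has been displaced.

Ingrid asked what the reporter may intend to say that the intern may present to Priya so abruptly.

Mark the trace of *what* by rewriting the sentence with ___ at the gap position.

Ingrid asked what the reporter may intend to say that the intern may present ___ to Priya so abruptly.

Underlying clause: The reporter may intend to say that the intern may present what to Priya so abruptly.
The filler 'what' is interpreted as the direct object of 'present'. The gap is right after 'present'.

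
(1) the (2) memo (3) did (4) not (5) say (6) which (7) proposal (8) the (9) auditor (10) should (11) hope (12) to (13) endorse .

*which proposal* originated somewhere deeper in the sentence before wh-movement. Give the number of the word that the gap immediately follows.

In situ: The auditor should hope to endorse which proposal.
'which proposal' functions as the direct object of 'endorse'. Wh-movement fronts it, leaving a gap right after 'endorse':
The memo did not say which proposal the auditor should hope to endorse ___.
'endorse' is word 13.

13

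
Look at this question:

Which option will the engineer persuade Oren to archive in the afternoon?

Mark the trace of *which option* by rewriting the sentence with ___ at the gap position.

Underlying clause: The engineer will persuade Oren to archive which option in the afternoon.
The filler 'which option' is interpreted as the direct object of 'archive'. The gap is right after 'archive'.

Which option will the engineer persuade Oren to archive ___ in the afternoon?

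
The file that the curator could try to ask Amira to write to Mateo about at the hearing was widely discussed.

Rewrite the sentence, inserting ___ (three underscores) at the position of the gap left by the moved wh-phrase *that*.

'that' is the object of the preposition 'about'. The gap is right after 'about'.

The file that the curator could try to ask Amira to write to Mateo about ___ at the hearing was widely discussed.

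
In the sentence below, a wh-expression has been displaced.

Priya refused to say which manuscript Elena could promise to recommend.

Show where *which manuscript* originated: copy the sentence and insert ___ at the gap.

Priya refused to say which manuscript Elena could promise to recommend ___.

Underlying clause: Elena could promise to recommend which manuscript.
'which manuscript' functions as the direct object of 'recommend'. The gap is right after 'recommend'.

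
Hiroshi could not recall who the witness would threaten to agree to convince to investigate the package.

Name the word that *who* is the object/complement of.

Underlying clause: The witness would threaten to agree to convince who to investigate the package.
'who' is the direct object of 'convince'. Fronting leaves a gap immediately after 'convince':
Hiroshi could not recall who the witness would threaten to agree to convince ___ to investigate the package.

convince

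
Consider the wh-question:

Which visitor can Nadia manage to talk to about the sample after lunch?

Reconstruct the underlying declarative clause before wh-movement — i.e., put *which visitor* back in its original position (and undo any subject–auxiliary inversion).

Nadia can manage to talk to which visitor about the sample after lunch.

'which visitor' is the object of the preposition 'to'. It moves to the left edge, and the trace sits right after 'to':
Which visitor can Nadia manage to talk to ___ about the sample after lunch?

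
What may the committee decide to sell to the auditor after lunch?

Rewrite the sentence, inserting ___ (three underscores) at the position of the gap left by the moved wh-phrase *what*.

What may the committee decide to sell ___ to the auditor after lunch?

In situ: The committee may decide to sell what to the auditor after lunch.
'what' is the direct object of 'sell'. The gap is right after 'sell'.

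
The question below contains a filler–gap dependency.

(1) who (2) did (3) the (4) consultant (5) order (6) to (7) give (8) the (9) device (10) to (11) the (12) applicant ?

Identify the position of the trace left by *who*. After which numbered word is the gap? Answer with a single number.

In situ: The consultant did order who to give the device to the applicant.
'who' is the direct object of 'order'. It moves to the left edge, and the trace sits right after 'order':
Who did the consultant order ___ to give the device to the applicant?
'order' is word 5.

5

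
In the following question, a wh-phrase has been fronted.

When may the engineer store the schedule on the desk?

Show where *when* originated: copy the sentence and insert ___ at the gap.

When may the engineer store the schedule on the desk ___?

In situ: The engineer may store the schedule on the desk when.
'when' is the temporal adjunct. The gap is right after 'desk'.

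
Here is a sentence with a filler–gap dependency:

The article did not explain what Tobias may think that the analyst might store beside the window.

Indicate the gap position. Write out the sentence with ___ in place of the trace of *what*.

Before movement: Tobias may think that the analyst might store what beside the window.
The filler 'what' is interpreted as the direct object of 'store'. The gap is right after 'store'.

The article did not explain what Tobias may think that the analyst might store ___ beside the window.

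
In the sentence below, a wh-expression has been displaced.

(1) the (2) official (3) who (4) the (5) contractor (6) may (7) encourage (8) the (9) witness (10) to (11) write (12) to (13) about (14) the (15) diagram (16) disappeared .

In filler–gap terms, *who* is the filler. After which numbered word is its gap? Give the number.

12

'who' is the object of the preposition 'to'. It moves to the left edge, and the trace sits right after 'to':
The official who the contractor may encourage the witness to write to ___ about the diagram disappeared.
'to' is word 12.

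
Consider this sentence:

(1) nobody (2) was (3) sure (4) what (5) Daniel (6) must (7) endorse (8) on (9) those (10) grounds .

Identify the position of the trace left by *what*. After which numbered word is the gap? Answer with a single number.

7

In situ: Daniel must endorse what on those grounds.
The filler 'what' is interpreted as the direct object of 'endorse'. Fronting leaves a gap immediately after 'endorse':
Nobody was sure what Daniel must endorse ___ on those grounds.
'endorse' is word 7.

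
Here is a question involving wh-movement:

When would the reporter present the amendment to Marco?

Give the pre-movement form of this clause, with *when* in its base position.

'when' is the temporal adjunct. Fronting leaves a gap immediately after 'Marco':
When would the reporter present the amendment to Marco ___?

The reporter would present the amendment to Marco when.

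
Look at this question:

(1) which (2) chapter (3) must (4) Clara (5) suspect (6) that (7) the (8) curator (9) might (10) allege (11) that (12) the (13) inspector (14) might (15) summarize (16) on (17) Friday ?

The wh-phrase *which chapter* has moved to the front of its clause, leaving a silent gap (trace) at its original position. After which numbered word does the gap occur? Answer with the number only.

In situ: Clara must suspect that the curator might allege that the inspector might summarize which chapter on Friday.
'which chapter' is the direct object of 'summarize'. Fronting leaves a gap immediately after 'summarize':
Which chapter must Clara suspect that the curator might allege that the inspector might summarize ___ on Friday?
'summarize' is word 15.

15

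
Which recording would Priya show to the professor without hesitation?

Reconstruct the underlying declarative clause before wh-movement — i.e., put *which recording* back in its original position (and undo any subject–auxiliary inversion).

Priya would show which recording to the professor without hesitation.

The filler 'which recording' is interpreted as the direct object of 'show'. It moves to the left edge, and the trace sits right after 'show':
Which recording would Priya show ___ to the professor without hesitation?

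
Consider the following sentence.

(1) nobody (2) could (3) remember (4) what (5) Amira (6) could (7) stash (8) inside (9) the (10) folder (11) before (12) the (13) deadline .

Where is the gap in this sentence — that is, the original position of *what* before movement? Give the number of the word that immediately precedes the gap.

In situ: Amira could stash what inside the folder before the deadline.
'what' functions as the direct object of 'stash'. It moves to the left edge, and the trace sits right after 'stash':
Nobody could remember what Amira could stash ___ inside the folder before the deadline.
'stash' is word 7.

7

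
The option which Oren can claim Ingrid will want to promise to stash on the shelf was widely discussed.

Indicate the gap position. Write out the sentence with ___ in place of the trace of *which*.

'which' functions as the direct object of 'stash'. The gap is right after 'stash'.

The option which Oren can claim Ingrid will want to promise to stash ___ on the shelf was widely discussed.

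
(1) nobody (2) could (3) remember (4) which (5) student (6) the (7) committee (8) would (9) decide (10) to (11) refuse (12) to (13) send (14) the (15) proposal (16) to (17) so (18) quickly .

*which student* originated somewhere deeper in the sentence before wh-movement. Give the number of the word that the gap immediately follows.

Before movement: The committee would decide to refuse to send the proposal to which student so quickly.
'which student' is the object of the preposition 'to' (recipient of 'send'). Wh-movement fronts it, leaving a gap right after 'to':
Nobody could remember which student the committee would decide to refuse to send the proposal to ___ so quickly.
'to' is word 16.

16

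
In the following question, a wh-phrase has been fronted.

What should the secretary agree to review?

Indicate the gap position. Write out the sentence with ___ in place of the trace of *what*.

Pre-movement form: The secretary should agree to review what.
'what' is the direct object of 'review'. The gap is right after 'review'.

What should the secretary agree to review ___?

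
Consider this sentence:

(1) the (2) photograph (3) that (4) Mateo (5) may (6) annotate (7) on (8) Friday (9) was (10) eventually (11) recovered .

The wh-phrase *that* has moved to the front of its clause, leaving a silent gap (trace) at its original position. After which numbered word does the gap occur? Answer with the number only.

The filler 'that' is interpreted as the direct object of 'annotate'. Wh-movement fronts it, leaving a gap right after 'annotate':
The photograph that Mateo may annotate ___ on Friday was eventually recovered.
'annotate' is word 6.

6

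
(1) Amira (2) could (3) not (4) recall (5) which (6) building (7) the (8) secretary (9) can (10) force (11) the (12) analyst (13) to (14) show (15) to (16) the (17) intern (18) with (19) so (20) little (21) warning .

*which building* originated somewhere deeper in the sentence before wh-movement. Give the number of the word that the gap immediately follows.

14

Underlying clause: The secretary can force the analyst to show which building to the intern with so little warning.
'which building' is the direct object of 'show'. Wh-movement fronts it, leaving a gap right after 'show':
Amira could not recall which building the secretary can force the analyst to show ___ to the intern with so little warning.
'show' is word 14.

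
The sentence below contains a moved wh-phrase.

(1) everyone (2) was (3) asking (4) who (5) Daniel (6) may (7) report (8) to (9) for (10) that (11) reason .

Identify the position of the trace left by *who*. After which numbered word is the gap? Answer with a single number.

In situ: Daniel may report to who for that reason.
'who' is the object of the preposition 'to'. Wh-movement fronts it, leaving a gap right after 'to':
Everyone was asking who Daniel may report to ___ for that reason.
'to' is word 8.

8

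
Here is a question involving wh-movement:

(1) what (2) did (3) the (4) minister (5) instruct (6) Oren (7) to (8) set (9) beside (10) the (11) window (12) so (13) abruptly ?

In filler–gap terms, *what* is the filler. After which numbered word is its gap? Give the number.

8

In situ: The minister did instruct Oren to set what beside the window so abruptly.
The filler 'what' is interpreted as the direct object of 'set'. Wh-movement fronts it, leaving a gap right after 'set':
What did the minister instruct Oren to set ___ beside the window so abruptly?
'set' is word 8.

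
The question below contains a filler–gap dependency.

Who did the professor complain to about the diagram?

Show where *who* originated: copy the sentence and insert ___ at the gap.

Underlying clause: The professor did complain to who about the diagram.
The filler 'who' is interpreted as the object of the preposition 'to'. The gap is right after 'to'.

Who did the professor complain to ___ about the diagram?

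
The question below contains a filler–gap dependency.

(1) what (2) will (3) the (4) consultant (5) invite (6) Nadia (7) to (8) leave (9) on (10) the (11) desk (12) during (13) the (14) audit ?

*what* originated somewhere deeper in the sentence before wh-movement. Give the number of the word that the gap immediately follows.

8

Before movement: The consultant will invite Nadia to leave what on the desk during the audit.
The filler 'what' is interpreted as the direct object of 'leave'. Wh-movement fronts it, leaving a gap right after 'leave':
What will the consultant invite Nadia to leave ___ on the desk during the audit?
'leave' is word 8.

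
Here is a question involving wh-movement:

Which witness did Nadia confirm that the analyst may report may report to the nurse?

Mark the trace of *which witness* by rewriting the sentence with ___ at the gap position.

Before movement: Nadia did confirm that the analyst may report which witness may report to the nurse.
'which witness' functions as the subject of the clause embedded under 'report'. The gap is right after 'report'.

Which witness did Nadia confirm that the analyst may report ___ may report to the nurse?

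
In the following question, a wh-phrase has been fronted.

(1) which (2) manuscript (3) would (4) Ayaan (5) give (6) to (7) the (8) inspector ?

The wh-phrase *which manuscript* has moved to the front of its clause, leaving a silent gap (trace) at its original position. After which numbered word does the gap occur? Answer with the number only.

Underlying clause: Ayaan would give which manuscript to the inspector.
'which manuscript' is the direct object of 'give'. Wh-movement fronts it, leaving a gap right after 'give':
Which manuscript would Ayaan give ___ to the inspector?
'give' is word 5.

5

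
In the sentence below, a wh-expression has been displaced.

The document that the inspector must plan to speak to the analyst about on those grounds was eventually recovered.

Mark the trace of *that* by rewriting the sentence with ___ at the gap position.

The document that the inspector must plan to speak to the analyst about ___ on those grounds was eventually recovered.

The filler 'that' is interpreted as the object of the preposition 'about'. The gap is right after 'about'.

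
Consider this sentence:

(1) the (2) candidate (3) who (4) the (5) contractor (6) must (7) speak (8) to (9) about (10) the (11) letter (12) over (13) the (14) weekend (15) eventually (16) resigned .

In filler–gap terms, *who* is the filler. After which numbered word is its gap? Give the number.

The filler 'who' is interpreted as the object of the preposition 'to'. Wh-movement fronts it, leaving a gap right after 'to':
The candidate who the contractor must speak to ___ about the letter over the weekend eventually resigned.
'to' is word 8.

8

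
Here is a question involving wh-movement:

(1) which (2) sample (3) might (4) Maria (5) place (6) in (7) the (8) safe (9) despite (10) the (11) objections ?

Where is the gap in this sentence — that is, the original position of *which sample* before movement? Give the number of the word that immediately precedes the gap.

5

Underlying clause: Maria might place which sample in the safe despite the objections.
The filler 'which sample' is interpreted as the direct object of 'place'. Wh-movement fronts it, leaving a gap right after 'place':
Which sample might Maria place ___ in the safe despite the objections?
'place' is word 5.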